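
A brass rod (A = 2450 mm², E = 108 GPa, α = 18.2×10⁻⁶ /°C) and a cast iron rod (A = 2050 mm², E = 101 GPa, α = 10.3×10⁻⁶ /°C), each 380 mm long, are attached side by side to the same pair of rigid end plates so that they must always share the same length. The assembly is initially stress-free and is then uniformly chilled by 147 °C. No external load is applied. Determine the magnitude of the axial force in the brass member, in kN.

P ≈ 135 kN (tensile in the brass)

The brass has the larger α, so on cooling it would change length more than the cast iron if both were free. The rigid plates force a common final length, so the brass is put into tension and the cast iron into compression, with equal and opposite forces P (no external load).
Setting the final lengths equal and cancelling L: (α₁ − α₂)ΔT = P/(A₁E₁) + P/(A₂E₂).
|α₁ − α₂|·ΔT = 7.9×10⁻⁶ × 147 = 0.001161.
1/(A₁E₁) + 1/(A₂E₂) = 1/(2450×108×10³) + 1/(2050×101×10³) = 8.609×10⁻⁹ N⁻¹.
P = 0.001161 / 8.609×10⁻⁹ = 134900 N = 134.9 kN.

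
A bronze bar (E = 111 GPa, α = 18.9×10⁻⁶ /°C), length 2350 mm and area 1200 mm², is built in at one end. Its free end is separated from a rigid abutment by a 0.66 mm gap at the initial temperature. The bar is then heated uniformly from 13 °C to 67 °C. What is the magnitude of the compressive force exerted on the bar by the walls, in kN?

P ≈ 98.5 kN

If the wall were absent the bar would grow by αΔT L = 18.9×10⁻⁶ × 54 × 2350 = 2.398 mm.
This exceeds the 0.66 mm gap, so the wall pushes back. The portion of expansion that must be recovered elastically is δ_free − gap = 2.398 − 0.66 = 1.738 mm.
Compatibility: PL/(AE) = 1.738 mm, so σ = P/A = E × (1.738/2350) = 82.11 MPa.
Force on the wall = σA = 82.11 × 1200 mm² = 98.53 kN.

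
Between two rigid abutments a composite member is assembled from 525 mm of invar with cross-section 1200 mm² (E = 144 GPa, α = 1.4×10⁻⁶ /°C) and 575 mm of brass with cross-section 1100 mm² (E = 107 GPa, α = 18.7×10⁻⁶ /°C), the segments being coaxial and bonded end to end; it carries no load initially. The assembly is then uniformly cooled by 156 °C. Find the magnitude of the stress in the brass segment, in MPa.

If the supports were absent, the total length change would be Σ αᵢΔT Lᵢ = 1.4×10⁻⁶×156×525 + 18.7×10⁻⁶×156×575 = 1.792 mm.
The rigid supports impose zero overall length change; the single axial force P common to all segments must satisfy P Σ Lᵢ/(AᵢEᵢ) = δ_free.
The series flexibility is Σ Lᵢ/(AᵢEᵢ) = 525/(1200×144×10³) + 575/(1100×107×10³) = 7.923×10⁻⁶ mm/N.
Hence P = δ_free / Σ(L/AE) = 1.792/7.923×10⁻⁶ = 226.2 kN (tensile).
σ_{brass} = P / A = 226200 / 1100 = 205.6 MPa.

σ ≈ 206 MPa (tensile)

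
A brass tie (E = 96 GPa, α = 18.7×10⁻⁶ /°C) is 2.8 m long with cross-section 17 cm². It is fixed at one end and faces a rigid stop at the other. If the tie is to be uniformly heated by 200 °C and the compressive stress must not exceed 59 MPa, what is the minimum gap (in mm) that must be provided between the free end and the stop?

g ≈ 8.75 mm

Free expansion if unrestrained: δ_free = αΔT L = 18.7×10⁻⁶ × 200 × 2800 = 10.47 mm.
At the allowable stress the elastic shortening the wall may impose is σL/E = 59 × 2800 / (96×10³) = 1.721 mm.
The gap must absorb the remainder: g_min = 10.47 − 1.721 = 8.751 mm.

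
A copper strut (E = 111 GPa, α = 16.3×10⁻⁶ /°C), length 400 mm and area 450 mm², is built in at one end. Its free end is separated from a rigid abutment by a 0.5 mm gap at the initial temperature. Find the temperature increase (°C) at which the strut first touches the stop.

Contact occurs when the free expansion equals the gap: αΔT L = 0.5 mm.
ΔT = 0.5 / (16.3×10⁻⁶ × 400) = 76.69 °C.

ΔT ≈ 76.7 °C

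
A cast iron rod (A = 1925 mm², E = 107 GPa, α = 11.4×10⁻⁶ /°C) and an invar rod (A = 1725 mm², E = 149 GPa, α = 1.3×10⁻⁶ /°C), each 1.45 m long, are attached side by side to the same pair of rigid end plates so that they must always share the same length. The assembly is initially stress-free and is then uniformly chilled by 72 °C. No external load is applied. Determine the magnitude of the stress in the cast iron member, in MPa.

σ ≈ 43.2 MPa (tensile)

Equilibrium of a rigid end plate with no external load gives equal and opposite internal forces ±P in the two members. Since α_{cast iron} > α_{invar}, cooling drives the cast iron into tension and the invar into compression.
Setting the final lengths equal and cancelling L: (α₁ − α₂)ΔT = P/(A₁E₁) + P/(A₂E₂).
|α₁ − α₂|·ΔT = 10.1×10⁻⁶ × 72 = 0.0007272.
1/(A₁E₁) + 1/(A₂E₂) = 1/(1925×107×10³) + 1/(1725×149×10³) = 8.746×10⁻⁹ N⁻¹.
So P = 0.0007272 / 8.746×10⁻⁹ = 83.15 kN.
σ_{cast iron} = P/A₁ = 83150/1925 = 43.19 MPa, tensile.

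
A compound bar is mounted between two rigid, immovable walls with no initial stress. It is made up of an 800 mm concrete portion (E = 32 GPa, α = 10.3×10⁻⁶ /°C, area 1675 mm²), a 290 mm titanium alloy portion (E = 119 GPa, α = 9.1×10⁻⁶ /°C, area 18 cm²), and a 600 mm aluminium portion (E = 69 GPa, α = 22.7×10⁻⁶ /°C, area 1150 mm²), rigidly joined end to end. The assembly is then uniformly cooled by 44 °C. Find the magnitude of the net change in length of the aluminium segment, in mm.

|ΔL| ≈ 0.257 mm

If the supports were absent, the total length change would be Σ αᵢΔT Lᵢ = 10.3×10⁻⁶×44×800 + 9.1×10⁻⁶×44×290 + 22.7×10⁻⁶×44×600 = 1.078 mm.
The rigid supports impose zero overall length change; the single axial force P common to all segments must satisfy P Σ Lᵢ/(AᵢEᵢ) = δ_free.
The series flexibility is Σ Lᵢ/(AᵢEᵢ) = 800/(1675×32×10³) + 290/(1800×119×10³) + 600/(1150×69×10³) = 2.384×10⁻⁵ mm/N.
Hence P = δ_free / Σ(L/AE) = 1.078/2.384×10⁻⁵ = 45.21 kN (tensile).
For the aluminium segment, free thermal change = 22.7×10⁻⁶×44×600 = 0.5993 mm and elastic change from P = 45210×600/(1150×69×10³) = 0.3419 mm; these oppose, so the net change is 0.257 mm (segment shortens).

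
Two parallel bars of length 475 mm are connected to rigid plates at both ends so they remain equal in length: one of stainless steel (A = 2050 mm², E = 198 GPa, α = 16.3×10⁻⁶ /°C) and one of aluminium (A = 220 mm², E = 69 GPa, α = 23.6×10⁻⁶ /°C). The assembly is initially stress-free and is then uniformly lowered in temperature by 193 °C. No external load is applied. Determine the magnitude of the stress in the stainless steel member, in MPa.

σ ≈ 10.1 MPa (compressive)

Equilibrium of a rigid end plate with no external load gives equal and opposite internal forces ±P in the two members. Since α_{aluminium} > α_{stainless steel}, cooling drives the aluminium into tension and the stainless steel into compression.
Setting the final lengths equal and cancelling L: (α₁ − α₂)ΔT = P/(A₁E₁) + P/(A₂E₂).
|α₁ − α₂|·ΔT = 7.3×10⁻⁶ × 193 = 0.001409.
1/(A₁E₁) + 1/(A₂E₂) = 1/(2050×198×10³) + 1/(220×69×10³) = 6.834×10⁻⁸ N⁻¹.
P = 0.001409 / 6.834×10⁻⁸ = 20620 N = 20.62 kN.
σ_{stainless steel} = P/A₁ = 20620/2050 = 10.06 MPa, compressive.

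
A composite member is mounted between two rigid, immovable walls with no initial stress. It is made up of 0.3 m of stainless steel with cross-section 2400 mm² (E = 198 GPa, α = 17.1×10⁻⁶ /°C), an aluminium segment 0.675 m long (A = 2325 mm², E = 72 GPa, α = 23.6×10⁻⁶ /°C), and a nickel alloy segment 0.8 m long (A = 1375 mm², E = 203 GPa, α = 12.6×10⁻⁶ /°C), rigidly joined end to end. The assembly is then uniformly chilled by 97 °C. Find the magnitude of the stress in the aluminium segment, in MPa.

σ ≈ 173 MPa (tensile)

If the supports were absent, the total length change would be Σ αᵢΔT Lᵢ = 17.1×10⁻⁶×97×300 + 23.6×10⁻⁶×97×675 + 12.6×10⁻⁶×97×800 = 3.021 mm.
The walls prevent any net length change, so an axial force P (same in every segment) develops. Compatibility: P · Σ Lᵢ/(AᵢEᵢ) = δ_free.
The series flexibility is Σ Lᵢ/(AᵢEᵢ) = 300/(2400×198×10³) + 675/(2325×72×10³) + 800/(1375×203×10³) = 7.53×10⁻⁶ mm/N.
P = 3.021 / 7.53×10⁻⁶ = 401200 N = 401.2 kN, tensile.
σ_{aluminium} = P / A = 401200 / 2325 = 172.5 MPa.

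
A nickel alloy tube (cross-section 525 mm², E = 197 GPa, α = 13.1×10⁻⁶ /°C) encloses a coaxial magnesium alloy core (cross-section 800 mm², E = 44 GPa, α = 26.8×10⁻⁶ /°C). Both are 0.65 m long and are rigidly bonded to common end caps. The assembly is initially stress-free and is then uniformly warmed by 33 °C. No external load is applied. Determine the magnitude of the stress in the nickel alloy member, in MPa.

Both members must finish at the same length. With the larger α, the magnesium alloy tends to over-expand; the plates restrain it, putting the magnesium alloy in compression and the nickel alloy in tension. With no external load the two internal forces are equal and opposite, magnitude P.
Compatibility of the two members (thermal + elastic change equal): (α₁ − α₂)ΔT = P·[1/(A₁E₁) + 1/(A₂E₂)].
|α₁ − α₂|·ΔT = 13.7×10⁻⁶ × 33 = 0.0004521.
1/(A₁E₁) + 1/(A₂E₂) = 1/(525×197×10³) + 1/(800×44×10³) = 3.808×10⁻⁸ N⁻¹.
P = 0.0004521 / 3.808×10⁻⁸ = 11870 N = 11.87 kN.
σ_{nickel alloy} = P/A₁ = 11870/525 = 22.62 MPa, tensile.

σ ≈ 22.6 MPa (tensile)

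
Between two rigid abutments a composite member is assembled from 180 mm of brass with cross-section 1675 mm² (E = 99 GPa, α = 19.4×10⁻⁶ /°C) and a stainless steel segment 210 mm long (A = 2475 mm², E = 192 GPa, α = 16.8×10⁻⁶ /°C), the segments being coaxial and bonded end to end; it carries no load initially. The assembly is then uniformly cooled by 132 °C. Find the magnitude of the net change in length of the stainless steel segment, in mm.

|ΔL| ≈ 0.198 mm

With the walls removed the bar would change length by δ_free = Σ αᵢΔT Lᵢ = 19.4×10⁻⁶×132×180 + 16.8×10⁻⁶×132×210 = 0.9266 mm.
The rigid supports impose zero overall length change; the single axial force P common to all segments must satisfy P Σ Lᵢ/(AᵢEᵢ) = δ_free.
Σ Lᵢ/(AᵢEᵢ) = 180/(1675×99×10³) + 210/(2475×192×10³) = 1.527×10⁻⁶ mm/N.
P = 0.9266 / 1.527×10⁻⁶ = 606700 N = 606.7 kN, tensile.
For the stainless steel segment, free thermal change = 16.8×10⁻⁶×132×210 = 0.4657 mm and elastic change from P = 606700×210/(2475×192×10³) = 0.2681 mm; these oppose, so the net change is 0.198 mm (segment shortens).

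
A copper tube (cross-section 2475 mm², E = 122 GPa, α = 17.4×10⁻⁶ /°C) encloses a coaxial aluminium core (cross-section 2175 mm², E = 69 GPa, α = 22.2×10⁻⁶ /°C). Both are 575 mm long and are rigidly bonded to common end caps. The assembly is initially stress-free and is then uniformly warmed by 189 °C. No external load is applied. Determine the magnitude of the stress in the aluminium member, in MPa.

σ ≈ 41.8 MPa (compressive)

Equilibrium of a rigid end plate with no external load gives equal and opposite internal forces ±P in the two members. Since α_{aluminium} > α_{copper}, heating drives the aluminium into compression and the copper into tension.
Setting the final lengths equal and cancelling L: (α₁ − α₂)ΔT = P/(A₁E₁) + P/(A₂E₂).
|α₁ − α₂|·ΔT = 4.8×10⁻⁶ × 189 = 0.0009072.
1/(A₁E₁) + 1/(A₂E₂) = 1/(2475×122×10³) + 1/(2175×69×10³) = 9.975×10⁻⁹ N⁻¹.
P = 0.0009072 / 9.975×10⁻⁹ = 90950 N = 90.95 kN.
σ_{aluminium} = P/A₂ = 90950/2175 = 41.81 MPa, compressive.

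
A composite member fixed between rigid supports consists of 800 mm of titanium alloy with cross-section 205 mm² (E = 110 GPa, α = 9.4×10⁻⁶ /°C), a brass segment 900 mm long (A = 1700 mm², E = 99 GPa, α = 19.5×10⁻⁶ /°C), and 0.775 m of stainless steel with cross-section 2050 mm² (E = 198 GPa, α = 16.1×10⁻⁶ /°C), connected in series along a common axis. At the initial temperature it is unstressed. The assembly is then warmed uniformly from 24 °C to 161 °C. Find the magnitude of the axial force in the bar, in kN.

P ≈ 120 kN (compressive)

Free thermal expansion of the whole bar: Σ αᵢΔT Lᵢ = 9.4×10⁻⁶×137×800 + 19.5×10⁻⁶×137×900 + 16.1×10⁻⁶×137×775 = 5.144 mm.
Since the ends are fixed, an axial force P builds up, equal in every segment, with P · Σ Lᵢ/(AᵢEᵢ) = δ_free.
The series flexibility is Σ Lᵢ/(AᵢEᵢ) = 800/(205×110×10³) + 900/(1700×99×10³) + 775/(2050×198×10³) = 4.273×10⁻⁵ mm/N.
P = 5.144 / 4.273×10⁻⁵ = 120400 N = 120.4 kN, compressive.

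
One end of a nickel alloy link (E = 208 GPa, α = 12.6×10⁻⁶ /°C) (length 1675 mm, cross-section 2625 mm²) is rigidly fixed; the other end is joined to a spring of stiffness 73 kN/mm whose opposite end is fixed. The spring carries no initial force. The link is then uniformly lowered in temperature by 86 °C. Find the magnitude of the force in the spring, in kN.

P ≈ 108 kN

Free thermal contraction: δ_free = αΔT L = 12.6×10⁻⁶ × 86 × 1675 = 1.815 mm.
Let P be the tensile force in the spring. The link extends elastically by PL/(AE) and the spring stretches by P/k; together these equal δ_free.
P [ L/(AE) + 1/k ] = δ_free → P [ 1675/(2625×208×10³) + 1/(73×10³) ] = 1.815.
P = 1.815 / 1.677×10⁻⁵ = 108300 N.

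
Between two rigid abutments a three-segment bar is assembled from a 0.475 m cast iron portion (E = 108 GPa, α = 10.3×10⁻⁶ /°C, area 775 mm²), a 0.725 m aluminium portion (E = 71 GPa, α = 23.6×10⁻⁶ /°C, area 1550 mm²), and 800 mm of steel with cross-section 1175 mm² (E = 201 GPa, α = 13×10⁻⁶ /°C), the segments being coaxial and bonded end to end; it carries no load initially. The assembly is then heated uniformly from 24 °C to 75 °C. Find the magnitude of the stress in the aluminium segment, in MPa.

σ ≈ 68.1 MPa (compressive)

Free thermal expansion of the whole bar: Σ αᵢΔT Lᵢ = 10.3×10⁻⁶×51×475 + 23.6×10⁻⁶×51×725 + 13×10⁻⁶×51×800 = 1.653 mm.
The walls prevent any net length change, so an axial force P (same in every segment) develops. Compatibility: P · Σ Lᵢ/(AᵢEᵢ) = δ_free.
The series flexibility is Σ Lᵢ/(AᵢEᵢ) = 475/(775×108×10³) + 725/(1550×71×10³) + 800/(1175×201×10³) = 1.565×10⁻⁵ mm/N.
Hence P = δ_free / Σ(L/AE) = 1.653/1.565×10⁻⁵ = 105.6 kN (compressive).
σ_{aluminium} = P / A = 105600 / 1550 = 68.12 MPa.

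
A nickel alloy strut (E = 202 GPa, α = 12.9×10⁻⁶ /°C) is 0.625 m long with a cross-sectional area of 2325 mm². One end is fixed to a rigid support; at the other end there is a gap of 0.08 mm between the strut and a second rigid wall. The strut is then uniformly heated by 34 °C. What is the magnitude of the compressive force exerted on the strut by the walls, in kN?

P ≈ 146 kN

Free thermal elongation = αΔT L = 12.9×10⁻⁶ × 34 × 625 = 0.2741 mm.
After closing the 0.08 mm clearance, 0.2741 − 0.08 = 0.1941 mm of expansion remains to be suppressed by the wall.
So σ = E(δ_free − g)/L = 202×10³ × 0.1941/625 = 62.74 MPa.
Force on the wall = σA = 62.74 × 2325 mm² = 145.9 kN.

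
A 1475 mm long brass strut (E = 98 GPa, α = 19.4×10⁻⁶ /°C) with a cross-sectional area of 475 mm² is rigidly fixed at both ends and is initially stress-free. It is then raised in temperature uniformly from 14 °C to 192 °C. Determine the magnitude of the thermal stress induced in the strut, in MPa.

With length fixed, the mechanical strain must cancel the thermal strain αΔT = 19.4×10⁻⁶ × 178 = 3453.2×10⁻⁶.
Hence σ = E·αΔT = 98×10³ × 3453.2×10⁻⁶ = 338.4 MPa, compressive.

σ ≈ 338 MPa (compressive)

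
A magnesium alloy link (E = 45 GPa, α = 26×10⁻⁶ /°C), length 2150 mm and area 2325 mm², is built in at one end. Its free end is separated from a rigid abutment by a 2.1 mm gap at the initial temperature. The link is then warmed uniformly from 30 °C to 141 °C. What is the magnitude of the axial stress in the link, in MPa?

σ ≈ 85.9 MPa (compressive)

Free thermal elongation = αΔT L = 26×10⁻⁶ × 111 × 2150 = 6.205 mm.
This exceeds the 2.1 mm gap, so the wall pushes back. The portion of expansion that must be recovered elastically is δ_free − gap = 6.205 − 2.1 = 4.105 mm.
That suppressed elongation corresponds to σ = E·Δ/L = 45×10³ × 4.105/2150 = 85.92 MPa.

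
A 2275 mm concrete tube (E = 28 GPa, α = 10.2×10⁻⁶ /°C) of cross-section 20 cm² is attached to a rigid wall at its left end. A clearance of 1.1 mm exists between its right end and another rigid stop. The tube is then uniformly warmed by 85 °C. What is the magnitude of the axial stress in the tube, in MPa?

σ ≈ 10.7 MPa (compressive)

Free thermal elongation = αΔT L = 10.2×10⁻⁶ × 85 × 2275 = 1.972 mm.
After closing the 1.1 mm clearance, 1.972 − 1.1 = 0.8724 mm of expansion remains to be suppressed by the wall.
That suppressed elongation corresponds to σ = E·Δ/L = 28×10³ × 0.8724/2275 = 10.74 MPa.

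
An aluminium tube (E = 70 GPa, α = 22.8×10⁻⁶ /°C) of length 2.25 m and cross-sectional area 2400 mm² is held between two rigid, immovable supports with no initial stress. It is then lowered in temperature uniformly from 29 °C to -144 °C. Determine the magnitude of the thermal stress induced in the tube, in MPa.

σ ≈ 276 MPa (tensile)

With length fixed, the mechanical strain must cancel the thermal strain αΔT = 22.8×10⁻⁶ × 173 = 3944.4×10⁻⁶.
Hence σ = E·αΔT = 70×10³ × 3944.4×10⁻⁶ = 276.1 MPa, tensile.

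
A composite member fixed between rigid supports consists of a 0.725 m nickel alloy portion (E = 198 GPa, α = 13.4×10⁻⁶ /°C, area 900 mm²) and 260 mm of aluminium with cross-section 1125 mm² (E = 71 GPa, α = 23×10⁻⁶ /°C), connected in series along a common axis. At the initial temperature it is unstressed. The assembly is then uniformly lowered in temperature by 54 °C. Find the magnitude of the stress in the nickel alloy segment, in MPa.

σ ≈ 129 MPa (tensile)

With the walls removed the bar would change length by δ_free = Σ αᵢΔT Lᵢ = 13.4×10⁻⁶×54×725 + 23×10⁻⁶×54×260 = 0.8475 mm.
The walls prevent any net length change, so an axial force P (same in every segment) develops. Compatibility: P · Σ Lᵢ/(AᵢEᵢ) = δ_free.
The series flexibility is Σ Lᵢ/(AᵢEᵢ) = 725/(900×198×10³) + 260/(1125×71×10³) = 7.324×10⁻⁶ mm/N.
Hence P = δ_free / Σ(L/AE) = 0.8475/7.324×10⁻⁶ = 115.7 kN (tensile).
σ_{nickel alloy} = P / A = 115700 / 900 = 128.6 MPa.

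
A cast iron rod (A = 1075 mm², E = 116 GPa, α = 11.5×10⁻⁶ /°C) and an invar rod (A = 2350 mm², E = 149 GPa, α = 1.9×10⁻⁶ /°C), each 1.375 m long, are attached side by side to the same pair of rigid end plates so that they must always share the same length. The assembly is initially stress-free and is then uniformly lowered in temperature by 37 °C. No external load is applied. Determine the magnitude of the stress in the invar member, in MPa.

The cast iron has the larger α, so on cooling it would change length more than the invar if both were free. The rigid plates force a common final length, so the cast iron is put into tension and the invar into compression, with equal and opposite forces P (no external load).
Compatibility of the two members (thermal + elastic change equal): (α₁ − α₂)ΔT = P·[1/(A₁E₁) + 1/(A₂E₂)].
|α₁ − α₂|·ΔT = 9.6×10⁻⁶ × 37 = 0.0003552.
1/(A₁E₁) + 1/(A₂E₂) = 1/(1075×116×10³) + 1/(2350×149×10³) = 1.088×10⁻⁸ N⁻¹.
P = 0.0003552 / 1.088×10⁻⁸ = 32660 N = 32.66 kN.
σ_{invar} = P/A₂ = 32660/2350 = 13.9 MPa, compressive.

σ ≈ 13.9 MPa (compressive)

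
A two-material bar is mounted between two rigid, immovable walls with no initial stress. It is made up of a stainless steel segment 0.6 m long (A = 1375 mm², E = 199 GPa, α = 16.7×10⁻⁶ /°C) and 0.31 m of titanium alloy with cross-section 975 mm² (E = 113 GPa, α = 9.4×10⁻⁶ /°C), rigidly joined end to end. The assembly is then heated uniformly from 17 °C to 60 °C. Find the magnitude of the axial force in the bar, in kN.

Free thermal expansion of the whole bar: Σ αᵢΔT Lᵢ = 16.7×10⁻⁶×43×600 + 9.4×10⁻⁶×43×310 = 0.5562 mm.
Since the ends are fixed, an axial force P builds up, equal in every segment, with P · Σ Lᵢ/(AᵢEᵢ) = δ_free.
The series flexibility is Σ Lᵢ/(AᵢEᵢ) = 600/(1375×199×10³) + 310/(975×113×10³) = 5.006×10⁻⁶ mm/N.
So P = 0.5562 / 5.006×10⁻⁶ = 111.1 kN, compressive.

P ≈ 111 kN (compressive)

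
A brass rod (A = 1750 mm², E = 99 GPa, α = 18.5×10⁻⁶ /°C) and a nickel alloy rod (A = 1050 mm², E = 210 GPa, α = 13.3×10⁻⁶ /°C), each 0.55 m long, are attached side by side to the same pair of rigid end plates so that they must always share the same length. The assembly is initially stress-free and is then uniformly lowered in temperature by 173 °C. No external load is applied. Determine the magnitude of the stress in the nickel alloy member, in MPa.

σ ≈ 83.1 MPa (compressive)

Equilibrium of a rigid end plate with no external load gives equal and opposite internal forces ±P in the two members. Since α_{brass} > α_{nickel alloy}, cooling drives the brass into tension and the nickel alloy into compression.
Setting the final lengths equal and cancelling L: (α₁ − α₂)ΔT = P/(A₁E₁) + P/(A₂E₂).
|α₁ − α₂|·ΔT = 5.2×10⁻⁶ × 173 = 0.0008996.
1/(A₁E₁) + 1/(A₂E₂) = 1/(1750×99×10³) + 1/(1050×210×10³) = 1.031×10⁻⁸ N⁻¹.
So P = 0.0008996 / 1.031×10⁻⁸ = 87.28 kN.
σ_{nickel alloy} = P/A₂ = 87280/1050 = 83.12 MPa, compressive.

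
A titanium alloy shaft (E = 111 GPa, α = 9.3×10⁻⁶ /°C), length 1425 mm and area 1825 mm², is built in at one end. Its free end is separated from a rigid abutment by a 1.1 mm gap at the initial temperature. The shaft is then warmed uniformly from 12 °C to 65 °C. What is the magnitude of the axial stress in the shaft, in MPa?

Unrestrained expansion: δ_free = αΔT L = 9.3×10⁻⁶ × 53 × 1425 = 0.7024 mm.
Since δ_free = 0.702 mm is less than the 1.1 mm gap, the shaft never touches the wall. No axial force develops.

σ ≈ 0 MPa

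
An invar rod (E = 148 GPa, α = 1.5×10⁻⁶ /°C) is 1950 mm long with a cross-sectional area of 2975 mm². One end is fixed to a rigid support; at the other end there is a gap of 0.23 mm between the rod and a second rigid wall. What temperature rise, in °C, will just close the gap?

Contact occurs when the free expansion equals the gap: αΔT L = 0.23 mm.
ΔT = 0.23 / (1.5×10⁻⁶ × 1950) = 78.63 °C.

ΔT ≈ 78.6 °C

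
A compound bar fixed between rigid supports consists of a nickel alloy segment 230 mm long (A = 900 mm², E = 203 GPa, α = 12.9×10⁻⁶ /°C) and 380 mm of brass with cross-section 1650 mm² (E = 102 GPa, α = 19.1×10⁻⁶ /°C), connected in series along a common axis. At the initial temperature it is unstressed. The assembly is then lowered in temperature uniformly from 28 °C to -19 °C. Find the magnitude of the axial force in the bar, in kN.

If the supports were absent, the total length change would be Σ αᵢΔT Lᵢ = 12.9×10⁻⁶×47×230 + 19.1×10⁻⁶×47×380 = 0.4806 mm.
The rigid supports impose zero overall length change; the single axial force P common to all segments must satisfy P Σ Lᵢ/(AᵢEᵢ) = δ_free.
The series flexibility is Σ Lᵢ/(AᵢEᵢ) = 230/(900×203×10³) + 380/(1650×102×10³) = 3.517×10⁻⁶ mm/N.
So P = 0.4806 / 3.517×10⁻⁶ = 136.7 kN, tensile.

P ≈ 137 kN (tensile)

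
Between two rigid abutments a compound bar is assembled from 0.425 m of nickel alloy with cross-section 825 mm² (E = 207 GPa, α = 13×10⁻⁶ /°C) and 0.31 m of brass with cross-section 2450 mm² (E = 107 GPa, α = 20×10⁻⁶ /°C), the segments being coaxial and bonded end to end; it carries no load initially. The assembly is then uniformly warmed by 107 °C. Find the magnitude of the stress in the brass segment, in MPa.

If the supports were absent, the total length change would be Σ αᵢΔT Lᵢ = 13×10⁻⁶×107×425 + 20×10⁻⁶×107×310 = 1.255 mm.
Since the ends are fixed, an axial force P builds up, equal in every segment, with P · Σ Lᵢ/(AᵢEᵢ) = δ_free.
The series flexibility is Σ Lᵢ/(AᵢEᵢ) = 425/(825×207×10³) + 310/(2450×107×10³) = 3.671×10⁻⁶ mm/N.
Hence P = δ_free / Σ(L/AE) = 1.255/3.671×10⁻⁶ = 341.7 kN (compressive).
σ_{brass} = P / A = 341700 / 2450 = 139.5 MPa.

σ ≈ 139 MPa (compressive)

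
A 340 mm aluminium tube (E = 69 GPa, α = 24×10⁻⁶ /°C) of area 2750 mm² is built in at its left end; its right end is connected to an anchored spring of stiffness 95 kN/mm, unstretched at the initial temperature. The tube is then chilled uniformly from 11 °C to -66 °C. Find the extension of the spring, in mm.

δ ≈ 0.537 mm

Free thermal contraction: δ_free = αΔT L = 24×10⁻⁶ × 77 × 340 = 0.6283 mm.
With a force P in the spring, the elastic change of the tube is PL/(AE) and that of the spring is P/k; compatibility requires their sum to equal δ_free.
So P = δ_free / [L/(AE) + 1/k] = 0.6283 / [ 340/(2750×69×10³) + 1/(95×10³) ].
P = 0.6283 / 1.232×10⁻⁵ = 51010 N.
Spring extension = P/k = 51010/(95×10³) = 0.5369 mm.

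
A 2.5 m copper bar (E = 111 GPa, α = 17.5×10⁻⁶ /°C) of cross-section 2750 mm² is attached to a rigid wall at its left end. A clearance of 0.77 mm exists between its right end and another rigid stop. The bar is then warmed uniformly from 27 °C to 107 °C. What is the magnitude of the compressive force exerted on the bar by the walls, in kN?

Free thermal elongation = αΔT L = 17.5×10⁻⁶ × 80 × 2500 = 3.5 mm.
After closing the 0.77 mm clearance, 3.5 − 0.77 = 2.73 mm of expansion remains to be suppressed by the wall.
That suppressed elongation corresponds to σ = E·Δ/L = 111×10³ × 2.73/2500 = 121.2 MPa.
Force on the wall = σA = 121.2 × 2750 mm² = 333.3 kN.

P ≈ 333 kN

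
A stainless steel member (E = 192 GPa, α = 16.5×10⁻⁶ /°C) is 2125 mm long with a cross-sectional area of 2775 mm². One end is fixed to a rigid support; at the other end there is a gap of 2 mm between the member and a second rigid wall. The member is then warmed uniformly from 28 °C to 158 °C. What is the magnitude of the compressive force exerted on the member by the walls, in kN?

If the wall were absent the member would grow by αΔT L = 16.5×10⁻⁶ × 130 × 2125 = 4.558 mm.
After closing the 2 mm clearance, 4.558 − 2 = 2.558 mm of expansion remains to be suppressed by the wall.
Compatibility: PL/(AE) = 2.558 mm, so σ = P/A = E × (2.558/2125) = 231.1 MPa.
Force on the wall = σA = 231.1 × 2775 mm² = 641.4 kN.

P ≈ 641 kN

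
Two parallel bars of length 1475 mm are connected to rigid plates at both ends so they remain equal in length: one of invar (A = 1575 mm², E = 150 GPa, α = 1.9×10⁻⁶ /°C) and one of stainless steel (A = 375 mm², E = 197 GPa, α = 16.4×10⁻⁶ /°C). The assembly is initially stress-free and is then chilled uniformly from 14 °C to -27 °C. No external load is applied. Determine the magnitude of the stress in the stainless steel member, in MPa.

σ ≈ 89.2 MPa (tensile)

The stainless steel has the larger α, so on cooling it would change length more than the invar if both were free. The rigid plates force a common final length, so the stainless steel is put into tension and the invar into compression, with equal and opposite forces P (no external load).
Equating the net (thermal + elastic) strains gives |α₁ − α₂|·ΔT = P·[1/(A₁E₁) + 1/(A₂E₂)].
|α₁ − α₂|·ΔT = 14.5×10⁻⁶ × 41 = 0.0005945.
1/(A₁E₁) + 1/(A₂E₂) = 1/(1575×150×10³) + 1/(375×197×10³) = 1.777×10⁻⁸ N⁻¹.
So P = 0.0005945 / 1.777×10⁻⁸ = 33.46 kN.
σ_{stainless steel} = P/A₂ = 33460/375 = 89.22 MPa, tensile.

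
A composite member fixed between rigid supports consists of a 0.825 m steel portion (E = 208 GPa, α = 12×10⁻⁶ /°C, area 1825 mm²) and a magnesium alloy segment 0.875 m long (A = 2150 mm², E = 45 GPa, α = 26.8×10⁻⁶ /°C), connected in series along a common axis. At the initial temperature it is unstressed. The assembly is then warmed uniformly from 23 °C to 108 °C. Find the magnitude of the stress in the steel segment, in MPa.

If the supports were absent, the total length change would be Σ αᵢΔT Lᵢ = 12×10⁻⁶×85×825 + 26.8×10⁻⁶×85×875 = 2.835 mm.
Since the ends are fixed, an axial force P builds up, equal in every segment, with P · Σ Lᵢ/(AᵢEᵢ) = δ_free.
The series flexibility is Σ Lᵢ/(AᵢEᵢ) = 825/(1825×208×10³) + 875/(2150×45×10³) = 1.122×10⁻⁵ mm/N.
Hence P = δ_free / Σ(L/AE) = 2.835/1.122×10⁻⁵ = 252.7 kN (compressive).
σ_{steel} = P / A = 252700 / 1825 = 138.5 MPa.

σ ≈ 138 MPa (compressive)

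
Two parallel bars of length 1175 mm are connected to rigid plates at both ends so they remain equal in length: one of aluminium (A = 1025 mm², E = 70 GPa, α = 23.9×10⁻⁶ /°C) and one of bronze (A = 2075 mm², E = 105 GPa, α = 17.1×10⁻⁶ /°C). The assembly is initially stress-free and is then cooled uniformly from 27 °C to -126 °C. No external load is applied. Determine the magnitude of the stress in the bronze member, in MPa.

The aluminium has the larger α, so on cooling it would change length more than the bronze if both were free. The rigid plates force a common final length, so the aluminium is put into tension and the bronze into compression, with equal and opposite forces P (no external load).
Setting the final lengths equal and cancelling L: (α₁ − α₂)ΔT = P/(A₁E₁) + P/(A₂E₂).
|α₁ − α₂|·ΔT = 6.8×10⁻⁶ × 153 = 0.00104.
1/(A₁E₁) + 1/(A₂E₂) = 1/(1025×70×10³) + 1/(2075×105×10³) = 1.853×10⁻⁸ N⁻¹.
P = 0.00104 / 1.853×10⁻⁸ = 56160 N = 56.16 kN.
σ_{bronze} = P/A₂ = 56160/2075 = 27.06 MPa, compressive.

σ ≈ 27.1 MPa (compressive)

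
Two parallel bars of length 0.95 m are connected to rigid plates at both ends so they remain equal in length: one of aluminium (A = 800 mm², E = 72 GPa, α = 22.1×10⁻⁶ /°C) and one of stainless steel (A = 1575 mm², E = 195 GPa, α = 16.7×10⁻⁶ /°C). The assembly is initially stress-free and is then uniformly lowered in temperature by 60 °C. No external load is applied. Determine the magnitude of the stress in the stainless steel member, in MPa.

σ ≈ 9.98 MPa (compressive)

Both members must finish at the same length. With the larger α, the aluminium tends to over-contract; the plates restrain it, putting the aluminium in tension and the stainless steel in compression. With no external load the two internal forces are equal and opposite, magnitude P.
Equating the net (thermal + elastic) strains gives |α₁ − α₂|·ΔT = P·[1/(A₁E₁) + 1/(A₂E₂)].
|α₁ − α₂|·ΔT = 5.4×10⁻⁶ × 60 = 0.000324.
1/(A₁E₁) + 1/(A₂E₂) = 1/(800×72×10³) + 1/(1575×195×10³) = 2.062×10⁻⁸ N⁻¹.
So P = 0.000324 / 2.062×10⁻⁸ = 15.72 kN.
σ_{stainless steel} = P/A₂ = 15720/1575 = 9.978 MPa, compressive.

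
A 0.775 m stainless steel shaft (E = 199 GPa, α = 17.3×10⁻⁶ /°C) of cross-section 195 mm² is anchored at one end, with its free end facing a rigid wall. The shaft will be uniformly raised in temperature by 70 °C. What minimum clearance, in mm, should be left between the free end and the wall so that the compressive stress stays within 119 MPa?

Free expansion if unrestrained: δ_free = αΔT L = 17.3×10⁻⁶ × 70 × 775 = 0.9385 mm.
At the allowable stress the elastic shortening the wall may impose is σL/E = 119 × 775 / (199×10³) = 0.4634 mm.
The gap must absorb the remainder: g_min = 0.9385 − 0.4634 = 0.4751 mm.

g ≈ 0.475 mm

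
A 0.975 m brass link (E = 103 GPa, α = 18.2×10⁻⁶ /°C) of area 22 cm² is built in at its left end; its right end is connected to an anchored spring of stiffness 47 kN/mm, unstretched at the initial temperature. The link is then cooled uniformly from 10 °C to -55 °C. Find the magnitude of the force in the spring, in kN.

P ≈ 45.1 kN

If the spring were absent the link would shorten by αΔT L = 18.2×10⁻⁶ × 65 × 975 = 1.153 mm.
With a force P in the spring, the elastic change of the link is PL/(AE) and that of the spring is P/k; compatibility requires their sum to equal δ_free.
P [ L/(AE) + 1/k ] = δ_free → P [ 975/(2200×103×10³) + 1/(47×10³) ] = 1.153.
P = 1.153 / 2.558×10⁻⁵ = 45090 N.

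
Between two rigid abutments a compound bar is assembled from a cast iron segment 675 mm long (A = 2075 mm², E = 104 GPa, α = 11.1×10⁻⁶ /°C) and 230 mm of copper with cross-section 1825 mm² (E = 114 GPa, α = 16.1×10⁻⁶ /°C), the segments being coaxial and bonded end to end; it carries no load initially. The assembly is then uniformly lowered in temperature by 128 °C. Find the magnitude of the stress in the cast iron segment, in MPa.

σ ≈ 163 MPa (tensile)

With the walls removed the bar would change length by δ_free = Σ αᵢΔT Lᵢ = 11.1×10⁻⁶×128×675 + 16.1×10⁻⁶×128×230 = 1.433 mm.
The walls prevent any net length change, so an axial force P (same in every segment) develops. Compatibility: P · Σ Lᵢ/(AᵢEᵢ) = δ_free.
Σ Lᵢ/(AᵢEᵢ) = 675/(2075×104×10³) + 230/(1825×114×10³) = 4.233×10⁻⁶ mm/N.
Hence P = δ_free / Σ(L/AE) = 1.433/4.233×10⁻⁶ = 338.5 kN (tensile).
σ_{cast iron} = P / A = 338500 / 2075 = 163.1 MPa.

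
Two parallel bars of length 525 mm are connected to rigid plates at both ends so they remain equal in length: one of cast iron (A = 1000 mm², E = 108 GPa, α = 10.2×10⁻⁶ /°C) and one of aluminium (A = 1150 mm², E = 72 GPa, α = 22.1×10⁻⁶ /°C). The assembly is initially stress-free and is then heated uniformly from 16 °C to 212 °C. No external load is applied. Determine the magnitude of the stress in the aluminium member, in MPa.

Both members must finish at the same length. With the larger α, the aluminium tends to over-expand; the plates restrain it, putting the aluminium in compression and the cast iron in tension. With no external load the two internal forces are equal and opposite, magnitude P.
Compatibility of the two members (thermal + elastic change equal): (α₁ − α₂)ΔT = P·[1/(A₁E₁) + 1/(A₂E₂)].
|α₁ − α₂|·ΔT = 11.9×10⁻⁶ × 196 = 0.002332.
1/(A₁E₁) + 1/(A₂E₂) = 1/(1000×108×10³) + 1/(1150×72×10³) = 2.134×10⁻⁸ N⁻¹.
So P = 0.002332 / 2.134×10⁻⁸ = 109.3 kN.
σ_{aluminium} = P/A₂ = 109300/1150 = 95.06 MPa, compressive.

σ ≈ 95.1 MPa (compressive)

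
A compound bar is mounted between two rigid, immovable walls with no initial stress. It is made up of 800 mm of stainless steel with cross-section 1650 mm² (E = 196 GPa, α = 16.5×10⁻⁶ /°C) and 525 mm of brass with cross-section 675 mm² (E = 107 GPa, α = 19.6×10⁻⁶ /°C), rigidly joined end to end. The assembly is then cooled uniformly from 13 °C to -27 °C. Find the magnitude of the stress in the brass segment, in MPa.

Free thermal contraction of the whole bar: Σ αᵢΔT Lᵢ = 16.5×10⁻⁶×40×800 + 19.6×10⁻⁶×40×525 = 0.9396 mm.
Since the ends are fixed, an axial force P builds up, equal in every segment, with P · Σ Lᵢ/(AᵢEᵢ) = δ_free.
Σ Lᵢ/(AᵢEᵢ) = 800/(1650×196×10³) + 525/(675×107×10³) = 9.743×10⁻⁶ mm/N.
So P = 0.9396 / 9.743×10⁻⁶ = 96.44 kN, tensile.
σ_{brass} = P / A = 96440 / 675 = 142.9 MPa.

σ ≈ 143 MPa (tensile)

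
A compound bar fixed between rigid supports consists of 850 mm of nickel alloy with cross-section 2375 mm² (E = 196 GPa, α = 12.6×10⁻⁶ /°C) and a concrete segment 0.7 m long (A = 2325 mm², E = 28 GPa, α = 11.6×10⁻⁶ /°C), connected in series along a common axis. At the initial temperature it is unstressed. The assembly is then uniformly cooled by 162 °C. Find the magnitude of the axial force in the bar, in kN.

If the supports were absent, the total length change would be Σ αᵢΔT Lᵢ = 12.6×10⁻⁶×162×850 + 11.6×10⁻⁶×162×700 = 3.05 mm.
The walls prevent any net length change, so an axial force P (same in every segment) develops. Compatibility: P · Σ Lᵢ/(AᵢEᵢ) = δ_free.
Σ Lᵢ/(AᵢEᵢ) = 850/(2375×196×10³) + 700/(2325×28×10³) = 1.258×10⁻⁵ mm/N.
So P = 3.05 / 1.258×10⁻⁵ = 242.5 kN, tensile.

P ≈ 243 kN (tensile)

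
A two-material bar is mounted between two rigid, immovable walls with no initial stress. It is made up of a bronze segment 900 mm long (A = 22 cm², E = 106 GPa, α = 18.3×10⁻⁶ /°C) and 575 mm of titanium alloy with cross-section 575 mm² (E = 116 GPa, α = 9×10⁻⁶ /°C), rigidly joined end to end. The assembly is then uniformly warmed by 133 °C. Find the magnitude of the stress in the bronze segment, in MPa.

If the supports were absent, the total length change would be Σ αᵢΔT Lᵢ = 18.3×10⁻⁶×133×900 + 9×10⁻⁶×133×575 = 2.879 mm.
Since the ends are fixed, an axial force P builds up, equal in every segment, with P · Σ Lᵢ/(AᵢEᵢ) = δ_free.
The series flexibility is Σ Lᵢ/(AᵢEᵢ) = 900/(2200×106×10³) + 575/(575×116×10³) = 1.248×10⁻⁵ mm/N.
Hence P = δ_free / Σ(L/AE) = 2.879/1.248×10⁻⁵ = 230.7 kN (compressive).
σ_{bronze} = P / A = 230700 / 2200 = 104.9 MPa.

σ ≈ 105 MPa (compressive)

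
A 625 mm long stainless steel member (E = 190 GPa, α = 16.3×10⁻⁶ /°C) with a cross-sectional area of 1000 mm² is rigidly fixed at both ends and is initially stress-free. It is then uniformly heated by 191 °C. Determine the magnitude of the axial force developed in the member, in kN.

Full restraint means ε = 0, so the stress is σ = EαΔT = 190×10³ × 16.3×10⁻⁶ × 191 = 591.5 MPa.
Axial force P = σA = 591.5 × 1000 = 591500 N = 591.5 kN, compressive.

P ≈ 592 kN (compressive)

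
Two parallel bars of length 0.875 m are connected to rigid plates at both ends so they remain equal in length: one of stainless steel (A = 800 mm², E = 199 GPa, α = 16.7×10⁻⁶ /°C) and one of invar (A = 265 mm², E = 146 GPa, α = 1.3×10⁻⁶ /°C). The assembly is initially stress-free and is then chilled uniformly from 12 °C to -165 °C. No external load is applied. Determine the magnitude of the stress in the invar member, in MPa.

The stainless steel has the larger α, so on cooling it would change length more than the invar if both were free. The rigid plates force a common final length, so the stainless steel is put into tension and the invar into compression, with equal and opposite forces P (no external load).
Equating the net (thermal + elastic) strains gives |α₁ − α₂|·ΔT = P·[1/(A₁E₁) + 1/(A₂E₂)].
|α₁ − α₂|·ΔT = 15.4×10⁻⁶ × 177 = 0.002726.
1/(A₁E₁) + 1/(A₂E₂) = 1/(800×199×10³) + 1/(265×146×10³) = 3.213×10⁻⁸ N⁻¹.
P = 0.002726 / 3.213×10⁻⁸ = 84840 N = 84.84 kN.
σ_{invar} = P/A₂ = 84840/265 = 320.2 MPa, compressive.

σ ≈ 320 MPa (compressive)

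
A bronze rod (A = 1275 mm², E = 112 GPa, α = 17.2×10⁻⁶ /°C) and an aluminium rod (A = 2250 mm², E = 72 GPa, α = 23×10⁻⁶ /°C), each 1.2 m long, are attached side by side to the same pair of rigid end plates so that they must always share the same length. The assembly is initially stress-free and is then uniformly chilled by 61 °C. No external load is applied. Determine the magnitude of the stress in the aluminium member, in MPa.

σ ≈ 11.9 MPa (tensile)

Both members must finish at the same length. With the larger α, the aluminium tends to over-contract; the plates restrain it, putting the aluminium in tension and the bronze in compression. With no external load the two internal forces are equal and opposite, magnitude P.
Setting the final lengths equal and cancelling L: (α₁ − α₂)ΔT = P/(A₁E₁) + P/(A₂E₂).
|α₁ − α₂|·ΔT = 5.8×10⁻⁶ × 61 = 0.0003538.
1/(A₁E₁) + 1/(A₂E₂) = 1/(1275×112×10³) + 1/(2250×72×10³) = 1.318×10⁻⁸ N⁻¹.
P = 0.0003538 / 1.318×10⁻⁸ = 26850 N = 26.85 kN.
σ_{aluminium} = P/A₂ = 26850/2250 = 11.93 MPa, tensile.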